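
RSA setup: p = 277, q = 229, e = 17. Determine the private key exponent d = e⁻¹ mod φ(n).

11105

φ(n) = (p−1)(q−1) = 276·228 = 62928.
Need d with 17·d ≡ 1 (mod 62928). Apply the extended Euclidean algorithm:
62928 = 3701*17 + 11
17 = 1*11 + 6
11 = 1*6 + 5
6 = 1*5 + 1
5 = 5*1 + 0
Back-substitute:
1 = 6 − 5
1 = −11 + 2·6
1 = 2·17 − 3·11
1 = −3·62928 + 11105·17
So 17·11105 ≡ 1 (mod 62928), hence d = 11105.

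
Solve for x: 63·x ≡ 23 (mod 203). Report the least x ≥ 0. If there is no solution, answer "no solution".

gcd(63, 203):
203 = 3×63 + 14
63 = 4×14 + 7
14 = 2×7 + 0
gcd = 7, but 7 ∤ 23, so the congruence has no solution.

no solution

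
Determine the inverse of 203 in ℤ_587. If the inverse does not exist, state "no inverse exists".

347

Run Euclid on (587, 203):
587 = 2·203 + 181
203 = 1·181 + 22
181 = 8·22 + 5
22 = 4·5 + 2
5 = 2·2 + 1
2 = 2·1 + 0
Since gcd(203, 587) = 1, back-substitute to write 1 as a combination:
1 = 5 − 2·2
1 = −2·22 + 9·5
1 = 9·181 − 74·22
1 = −74·203 + 83·181
1 = 83·587 − 240·203
Hence 203⁻¹ ≡ -240 ≡ 347 (mod 587).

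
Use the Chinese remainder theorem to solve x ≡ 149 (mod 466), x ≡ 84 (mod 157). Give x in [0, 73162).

6207

Write x = 149 + 466·k. Then 466·k ≡ 84 − 149 ≡ 92 (mod 157).
Need 466⁻¹ mod 157. Extended Euclid on (157, 152):
157 = 1·152 + 5
152 = 30·5 + 2
5 = 2·2 + 1
2 = 2·1 + 0
Back-substitute:
1 = 5 − 2·2
1 = −2·152 + 61·5
1 = 61·157 − 63·152
466⁻¹ ≡ 94 (mod 157), so k ≡ 94·92 ≡ 13 (mod 157).
x = 149 + 466·13 = 6207.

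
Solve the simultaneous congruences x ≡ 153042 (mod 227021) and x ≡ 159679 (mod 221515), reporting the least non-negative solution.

10878318299

Write x = 153042 + 227021·k. Then 227021·k ≡ 159679 − 153042 ≡ 6637 (mod 221515).
Need 227021⁻¹ mod 221515. Extended Euclid on (221515, 5506):
221515 = 40·5506 + 1275
5506 = 4·1275 + 406
1275 = 3·406 + 57
406 = 7·57 + 7
57 = 8·7 + 1
7 = 7·1 + 0
Back-substitute:
1 = 57 − 8·7
1 = −8·406 + 57·57
1 = 57·1275 − 179·406
1 = −179·5506 + 773·1275
1 = 773·221515 − 31099·5506
227021⁻¹ ≡ 190416 (mod 221515), so k ≡ 190416·6637 ≡ 47917 (mod 221515).
x = 153042 + 227021·47917 = 10878318299.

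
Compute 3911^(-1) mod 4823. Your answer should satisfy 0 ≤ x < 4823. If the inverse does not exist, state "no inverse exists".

Apply the Euclidean algorithm to 4823 and 3911:
4823 = 1·3911 + 912
3911 = 4·912 + 263
912 = 3·263 + 123
263 = 2·123 + 17
123 = 7·17 + 4
17 = 4·4 + 1
4 = 4·1 + 0
The gcd is 1. Working backward:
1 = 17 − 4·4
1 = −4·123 + 29·17
1 = 29·263 − 62·123
1 = −62·912 + 215·263
1 = 215·3911 − 922·912
1 = −922·4823 + 1137·3911
So 3911·1137 ≡ 1 (mod 4823).

1137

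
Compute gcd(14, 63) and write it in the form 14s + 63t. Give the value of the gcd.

7

Euclidean algorithm:
63 = 4*14 + 7
14 = 2*7 + 0
gcd(14, 63) = 7.
Express as a combination:
7 = 63 − 4·14
So 7 = (1)·63 + (-4)·14.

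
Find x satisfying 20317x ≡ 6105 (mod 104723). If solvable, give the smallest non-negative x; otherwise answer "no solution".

First find gcd(20317, 104723):
104723 = 5·20317 + 3138
20317 = 6·3138 + 1489
3138 = 2·1489 + 160
1489 = 9·160 + 49
160 = 3·49 + 13
49 = 3·13 + 10
13 = 1·10 + 3
10 = 3·3 + 1
3 = 3·1 + 0
gcd = 1, so a unique solution mod 104723 exists.
Back-substitute for the Bézout coefficients:
1 = 10 − 3·3
1 = −3·13 + 4·10
1 = 4·49 − 15·13
1 = −15·160 + 49·49
1 = 49·1489 − 456·160
1 = −456·3138 + 961·1489
1 = 961·20317 − 6222·3138
1 = −6222·104723 + 32071·20317
So 20317·(32071) ≡ 1 (mod 104723), giving 20317⁻¹ ≡ 32071.
x ≡ 20317⁻¹·6105 ≡ 32071·6105 ≡ 66168 (mod 104723).

66168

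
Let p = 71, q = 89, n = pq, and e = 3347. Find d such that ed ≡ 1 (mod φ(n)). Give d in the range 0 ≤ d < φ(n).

φ(n) = (p−1)(q−1) = 70·88 = 6160.
Need d with 3347·d ≡ 1 (mod 6160). Apply the extended Euclidean algorithm:
6160 = 1·3347 + 2813
3347 = 1·2813 + 534
2813 = 5·534 + 143
534 = 3·143 + 105
143 = 1·105 + 38
105 = 2·38 + 29
38 = 1·29 + 9
29 = 3·9 + 2
9 = 4·2 + 1
2 = 2·1 + 0
Back-substitute:
1 = 9 − 4·2
1 = −4·29 + 13·9
1 = 13·38 − 17·29
1 = −17·105 + 47·38
1 = 47·143 − 64·105
1 = −64·534 + 239·143
1 = 239·2813 − 1259·534
1 = −1259·3347 + 1498·2813
1 = 1498·6160 − 2757·3347
So 3347·(-2757) ≡ 1 (mod 6160), hence d ≡ -2757 ≡ 3403 (mod 6160).

3403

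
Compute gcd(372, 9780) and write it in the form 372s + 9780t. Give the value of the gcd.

12

Euclidean algorithm:
9780 = 26×372 + 108
372 = 3×108 + 48
108 = 2×48 + 12
48 = 4×12 + 0
gcd(372, 9780) = 12.
Express as a combination:
12 = 108 − 2·48
12 = −2·372 + 7·108
12 = 7·9780 − 184·372
So 12 = (7)·9780 + (-184)·372.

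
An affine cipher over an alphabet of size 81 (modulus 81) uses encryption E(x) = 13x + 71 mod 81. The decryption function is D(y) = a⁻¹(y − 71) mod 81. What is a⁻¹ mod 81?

Apply the Euclidean algorithm to 81 and 13:
81 = 6×13 + 3
13 = 4×3 + 1
3 = 3×1 + 0
The gcd is 1. Working backward:
1 = 13 − 4·3
1 = −4·81 + 25·13
So 13·25 ≡ 1 (mod 81).

25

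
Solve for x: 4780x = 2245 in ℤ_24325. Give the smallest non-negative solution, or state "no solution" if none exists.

First find gcd(4780, 24325):
24325 = 5×4780 + 425
4780 = 11×425 + 105
425 = 4×105 + 5
105 = 21×5 + 0
gcd = 5 and 5 | 2245, so solutions exist. Divide through by 5: 956x ≡ 449 (mod 4865).
Now find 956⁻¹ mod 4865:
4865 = 5×956 + 85
956 = 11×85 + 21
85 = 4×21 + 1
21 = 21×1 + 0
Back-substitute:
1 = 85 − 4·21
1 = −4·956 + 45·85
1 = 45·4865 − 229·956
So 956·(-229) ≡ 1 (mod 4865), i.e. 956⁻¹ ≡ 4636.
Then x ≡ 4636·449 ≡ 4209 (mod 4865); the smallest non-negative solution is x = 4209.

4209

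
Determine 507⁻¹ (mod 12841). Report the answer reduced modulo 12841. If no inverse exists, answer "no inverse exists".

2862

Apply the Euclidean algorithm to 12841 and 507:
12841 = 25·507 + 166
507 = 3·166 + 9
166 = 18·9 + 4
9 = 2·4 + 1
4 = 4·1 + 0
Since gcd(507, 12841) = 1, back-substitute to write 1 as a combination:
1 = 9 − 2·4
1 = −2·166 + 37·9
1 = 37·507 − 113·166
1 = −113·12841 + 2862·507
So 507·2862 ≡ 1 (mod 12841).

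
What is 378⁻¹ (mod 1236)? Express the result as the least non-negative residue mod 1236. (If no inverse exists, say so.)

no inverse exists

Euclidean algorithm on 1236, 378:
1236 = 3×378 + 102
378 = 3×102 + 72
102 = 1×72 + 30
72 = 2×30 + 12
30 = 2×12 + 6
12 = 2×6 + 0
The gcd is 6, not 1, hence no inverse exists.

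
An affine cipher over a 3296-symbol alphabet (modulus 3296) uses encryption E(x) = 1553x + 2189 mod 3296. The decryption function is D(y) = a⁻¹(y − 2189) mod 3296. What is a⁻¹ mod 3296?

2897

gcd(3296, 1553) by repeated division:
3296 = 2×1553 + 190
1553 = 8×190 + 33
190 = 5×33 + 25
33 = 1×25 + 8
25 = 3×8 + 1
8 = 8×1 + 0
The gcd is 1. Working backward:
1 = 25 − 3·8
1 = −3·33 + 4·25
1 = 4·190 − 23·33
1 = −23·1553 + 188·190
1 = 188·3296 − 399·1553
So 1553·(-399) ≡ 1 (mod 3296), and -399 ≡ 2897 (mod 3296).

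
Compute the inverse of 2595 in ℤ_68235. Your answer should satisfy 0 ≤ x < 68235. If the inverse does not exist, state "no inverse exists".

Euclidean algorithm on 68235, 2595:
68235 = 26*2595 + 765
2595 = 3*765 + 300
765 = 2*300 + 165
300 = 1*165 + 135
165 = 1*135 + 30
135 = 4*30 + 15
30 = 2*15 + 0
Since gcd = 15 > 1, 2595 is not a unit mod 68235.

no inverse exists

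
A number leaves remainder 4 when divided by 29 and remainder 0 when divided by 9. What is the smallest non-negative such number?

Write x = 4 + 29·k. Then 29·k ≡ 0 − 4 ≡ 5 (mod 9).
Need 29⁻¹ mod 9. Extended Euclid on (9, 2):
9 = 4*2 + 1
2 = 2*1 + 0
Back-substitute:
1 = 9 − 4·2
29⁻¹ ≡ 5 (mod 9), so k ≡ 5·5 ≡ 7 (mod 9).
x = 4 + 29·7 = 207.

207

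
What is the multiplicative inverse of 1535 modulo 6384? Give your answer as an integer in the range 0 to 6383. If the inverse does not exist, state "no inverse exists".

Run Euclid on (6384, 1535):
6384 = 4×1535 + 244
1535 = 6×244 + 71
244 = 3×71 + 31
71 = 2×31 + 9
31 = 3×9 + 4
9 = 2×4 + 1
4 = 4×1 + 0
Since gcd(1535, 6384) = 1, back-substitute to write 1 as a combination:
1 = 9 − 2·4
1 = −2·31 + 7·9
1 = 7·71 − 16·31
1 = −16·244 + 55·71
1 = 55·1535 − 346·244
1 = −346·6384 + 1439·1535
So 1535·1439 ≡ 1 (mod 6384).

1439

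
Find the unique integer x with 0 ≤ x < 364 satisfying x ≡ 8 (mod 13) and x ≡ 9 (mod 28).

177

Write x = 8 + 13·k. Then 13·k ≡ 9 − 8 ≡ 1 (mod 28).
Need 13⁻¹ mod 28. Extended Euclid on (28, 13):
28 = 2×13 + 2
13 = 6×2 + 1
2 = 2×1 + 0
Back-substitute:
1 = 13 − 6·2
1 = −6·28 + 13·13
13⁻¹ ≡ 13 (mod 28), so k ≡ 13·1 ≡ 13 (mod 28).
x = 8 + 13·13 = 177.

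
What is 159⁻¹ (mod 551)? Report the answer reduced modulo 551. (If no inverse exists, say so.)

gcd(551, 159) by repeated division:
551 = 3×159 + 74
159 = 2×74 + 11
74 = 6×11 + 8
11 = 1×8 + 3
8 = 2×3 + 2
3 = 1×2 + 1
2 = 2×1 + 0
Since gcd(159, 551) = 1, back-substitute to write 1 as a combination:
1 = 3 − 2
1 = −8 + 3·3
1 = 3·11 − 4·8
1 = −4·74 + 27·11
1 = 27·159 − 58·74
1 = −58·551 + 201·159
So 159·201 ≡ 1 (mod 551).

201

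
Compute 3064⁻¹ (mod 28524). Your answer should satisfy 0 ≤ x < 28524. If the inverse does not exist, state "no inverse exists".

Compute gcd(3064, 28524):
28524 = 9·3064 + 948
3064 = 3·948 + 220
948 = 4·220 + 68
220 = 3·68 + 16
68 = 4·16 + 4
16 = 4·4 + 0
gcd(3064, 28524) = 4 ≠ 1, so 3064 has no multiplicative inverse modulo 28524.

no inverse exists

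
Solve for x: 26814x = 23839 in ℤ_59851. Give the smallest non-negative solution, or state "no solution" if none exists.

First find gcd(26814, 59851):
59851 = 2×26814 + 6223
26814 = 4×6223 + 1922
6223 = 3×1922 + 457
1922 = 4×457 + 94
457 = 4×94 + 81
94 = 1×81 + 13
81 = 6×13 + 3
13 = 4×3 + 1
3 = 3×1 + 0
gcd = 1, so a unique solution mod 59851 exists.
Back-substitute for the Bézout coefficients:
1 = 13 − 4·3
1 = −4·81 + 25·13
1 = 25·94 − 29·81
1 = −29·457 + 141·94
1 = 141·1922 − 593·457
1 = −593·6223 + 1920·1922
1 = 1920·26814 − 8273·6223
1 = −8273·59851 + 18466·26814
So 26814·(18466) ≡ 1 (mod 59851), giving 26814⁻¹ ≡ 18466.
x ≡ 26814⁻¹·23839 ≡ 18466·23839 ≡ 6869 (mod 59851).

6869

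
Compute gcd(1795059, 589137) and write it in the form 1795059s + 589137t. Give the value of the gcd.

Euclidean algorithm:
1795059 = 3*589137 + 27648
589137 = 21*27648 + 8529
27648 = 3*8529 + 2061
8529 = 4*2061 + 285
2061 = 7*285 + 66
285 = 4*66 + 21
66 = 3*21 + 3
21 = 7*3 + 0
gcd(1795059, 589137) = 3.
Express as a combination:
3 = 66 − 3·21
3 = −3·285 + 13·66
3 = 13·2061 − 94·285
3 = −94·8529 + 389·2061
3 = 389·27648 − 1261·8529
3 = −1261·589137 + 26870·27648
3 = 26870·1795059 − 81871·589137
So 3 = (26870)·1795059 + (-81871)·589137.

3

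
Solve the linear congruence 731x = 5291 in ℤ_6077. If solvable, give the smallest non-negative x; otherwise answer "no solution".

First find gcd(731, 6077):
6077 = 8*731 + 229
731 = 3*229 + 44
229 = 5*44 + 9
44 = 4*9 + 8
9 = 1*8 + 1
8 = 8*1 + 0
gcd = 1, so a unique solution mod 6077 exists.
Back-substitute for the Bézout coefficients:
1 = 9 − 8
1 = −44 + 5·9
1 = 5·229 − 26·44
1 = −26·731 + 83·229
1 = 83·6077 − 690·731
So 731·(-690) ≡ 1 (mod 6077), giving 731⁻¹ ≡ 5387.
x ≡ 731⁻¹·5291 ≡ 5387·5291 ≡ 1487 (mod 6077).

1487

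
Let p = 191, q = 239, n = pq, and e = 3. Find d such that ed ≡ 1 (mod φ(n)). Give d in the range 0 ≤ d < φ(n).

φ(n) = (p−1)(q−1) = 190·238 = 45220.
Need d with 3·d ≡ 1 (mod 45220). Apply the extended Euclidean algorithm:
45220 = 15073*3 + 1
3 = 3*1 + 0
Back-substitute:
1 = 45220 − 15073·3
So 3·(-15073) ≡ 1 (mod 45220), hence d ≡ -15073 ≡ 30147 (mod 45220).

30147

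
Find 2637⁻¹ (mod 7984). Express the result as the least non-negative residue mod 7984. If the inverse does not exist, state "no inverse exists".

7109

Run Euclid on (7984, 2637):
7984 = 3·2637 + 73
2637 = 36·73 + 9
73 = 8·9 + 1
9 = 9·1 + 0
Since gcd(2637, 7984) = 1, back-substitute to write 1 as a combination:
1 = 73 − 8·9
1 = −8·2637 + 289·73
1 = 289·7984 − 875·2637
So 2637·(-875) ≡ 1 (mod 7984), and -875 ≡ 7109 (mod 7984).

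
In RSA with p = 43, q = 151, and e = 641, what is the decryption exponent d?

φ(n) = (p−1)(q−1) = 42·150 = 6300.
Need d with 641·d ≡ 1 (mod 6300). Apply the extended Euclidean algorithm:
6300 = 9·641 + 531
641 = 1·531 + 110
531 = 4·110 + 91
110 = 1·91 + 19
91 = 4·19 + 15
19 = 1·15 + 4
15 = 3·4 + 3
4 = 1·3 + 1
3 = 3·1 + 0
Back-substitute:
1 = 4 − 3
1 = −15 + 4·4
1 = 4·19 − 5·15
1 = −5·91 + 24·19
1 = 24·110 − 29·91
1 = −29·531 + 140·110
1 = 140·641 − 169·531
1 = −169·6300 + 1661·641
So 641·1661 ≡ 1 (mod 6300), hence d = 1661.

1661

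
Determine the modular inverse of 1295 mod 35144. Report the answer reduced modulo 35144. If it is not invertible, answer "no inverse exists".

15903

Extended Euclidean algorithm:
35144 = 27*1295 + 179
1295 = 7*179 + 42
179 = 4*42 + 11
42 = 3*11 + 9
11 = 1*9 + 2
9 = 4*2 + 1
2 = 2*1 + 0
The gcd is 1. Working backward:
1 = 9 − 4·2
1 = −4·11 + 5·9
1 = 5·42 − 19·11
1 = −19·179 + 81·42
1 = 81·1295 − 586·179
1 = −586·35144 + 15903·1295
So 1295·15903 ≡ 1 (mod 35144).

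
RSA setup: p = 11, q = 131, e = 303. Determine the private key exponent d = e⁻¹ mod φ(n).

φ(n) = (p−1)(q−1) = 10·130 = 1300.
Need d with 303·d ≡ 1 (mod 1300). Apply the extended Euclidean algorithm:
1300 = 4×303 + 88
303 = 3×88 + 39
88 = 2×39 + 10
39 = 3×10 + 9
10 = 1×9 + 1
9 = 9×1 + 0
Back-substitute:
1 = 10 − 9
1 = −39 + 4·10
1 = 4·88 − 9·39
1 = −9·303 + 31·88
1 = 31·1300 − 133·303
So 303·(-133) ≡ 1 (mod 1300), hence d ≡ -133 ≡ 1167 (mod 1300).

1167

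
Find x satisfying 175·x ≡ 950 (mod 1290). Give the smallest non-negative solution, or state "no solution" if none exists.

116

First find gcd(175, 1290):
1290 = 7·175 + 65
175 = 2·65 + 45
65 = 1·45 + 20
45 = 2·20 + 5
20 = 4·5 + 0
gcd = 5 and 5 | 950, so solutions exist. Divide through by 5: 35x ≡ 190 (mod 258).
Now find 35⁻¹ mod 258:
258 = 7*35 + 13
35 = 2*13 + 9
13 = 1*9 + 4
9 = 2*4 + 1
4 = 4*1 + 0
Back-substitute:
1 = 9 − 2·4
1 = −2·13 + 3·9
1 = 3·35 − 8·13
1 = −8·258 + 59·35
So 35⁻¹ ≡ 59 (mod 258).
Then x ≡ 59·190 ≡ 116 (mod 258); the smallest non-negative solution is x = 116.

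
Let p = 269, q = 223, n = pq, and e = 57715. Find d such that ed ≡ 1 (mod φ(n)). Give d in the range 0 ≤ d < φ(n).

31435

φ(n) = (p−1)(q−1) = 268·222 = 59496.
Need d with 57715·d ≡ 1 (mod 59496). Apply the extended Euclidean algorithm:
59496 = 1×57715 + 1781
57715 = 32×1781 + 723
1781 = 2×723 + 335
723 = 2×335 + 53
335 = 6×53 + 17
53 = 3×17 + 2
17 = 8×2 + 1
2 = 2×1 + 0
Back-substitute:
1 = 17 − 8·2
1 = −8·53 + 25·17
1 = 25·335 − 158·53
1 = −158·723 + 341·335
1 = 341·1781 − 840·723
1 = −840·57715 + 27221·1781
1 = 27221·59496 − 28061·57715
So 57715·(-28061) ≡ 1 (mod 59496), hence d ≡ -28061 ≡ 31435 (mod 59496).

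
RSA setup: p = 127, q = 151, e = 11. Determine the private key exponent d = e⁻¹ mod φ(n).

φ(n) = (p−1)(q−1) = 126·150 = 18900.
Need d with 11·d ≡ 1 (mod 18900). Apply the extended Euclidean algorithm:
18900 = 1718·11 + 2
11 = 5·2 + 1
2 = 2·1 + 0
Back-substitute:
1 = 11 − 5·2
1 = −5·18900 + 8591·11
So 11·8591 ≡ 1 (mod 18900), hence d = 8591.

8591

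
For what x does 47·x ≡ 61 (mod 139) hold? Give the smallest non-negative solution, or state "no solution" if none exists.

22

First find gcd(47, 139):
139 = 2·47 + 45
47 = 1·45 + 2
45 = 22·2 + 1
2 = 2·1 + 0
gcd = 1, so a unique solution mod 139 exists.
Back-substitute for the Bézout coefficients:
1 = 45 − 22·2
1 = −22·47 + 23·45
1 = 23·139 − 68·47
So 47·(-68) ≡ 1 (mod 139), giving 47⁻¹ ≡ 71.
x ≡ 47⁻¹·61 ≡ 71·61 ≡ 22 (mod 139).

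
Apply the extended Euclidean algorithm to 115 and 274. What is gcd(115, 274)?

1

Euclidean algorithm:
274 = 2×115 + 44
115 = 2×44 + 27
44 = 1×27 + 17
27 = 1×17 + 10
17 = 1×10 + 7
10 = 1×7 + 3
7 = 2×3 + 1
3 = 3×1 + 0
gcd(115, 274) = 1.
Back-substituting:
1 = 7 − 2·3
1 = −2·10 + 3·7
1 = 3·17 − 5·10
1 = −5·27 + 8·17
1 = 8·44 − 13·27
1 = −13·115 + 34·44
1 = 34·274 − 81·115
So 1 = (34)·274 + (-81)·115.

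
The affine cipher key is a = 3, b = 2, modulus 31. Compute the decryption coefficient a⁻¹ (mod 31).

Apply the Euclidean algorithm to 31 and 3:
31 = 10*3 + 1
3 = 3*1 + 0
Since gcd(3, 31) = 1, back-substitute to write 1 as a combination:
1 = 31 − 10·3
Thus 3·(-10) ≡ 1 (mod 31); reducing, -10 mod 31 = 21.

21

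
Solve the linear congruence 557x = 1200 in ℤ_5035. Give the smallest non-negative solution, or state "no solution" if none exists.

1340

First find gcd(557, 5035):
5035 = 9*557 + 22
557 = 25*22 + 7
22 = 3*7 + 1
7 = 7*1 + 0
gcd = 1, so a unique solution mod 5035 exists.
Back-substitute for the Bézout coefficients:
1 = 22 − 3·7
1 = −3·557 + 76·22
1 = 76·5035 − 687·557
So 557·(-687) ≡ 1 (mod 5035), giving 557⁻¹ ≡ 4348.
x ≡ 557⁻¹·1200 ≡ 4348·1200 ≡ 1340 (mod 5035).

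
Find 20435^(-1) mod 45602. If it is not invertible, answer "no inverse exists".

Extended Euclidean algorithm:
45602 = 2*20435 + 4732
20435 = 4*4732 + 1507
4732 = 3*1507 + 211
1507 = 7*211 + 30
211 = 7*30 + 1
30 = 30*1 + 0
Since gcd(20435, 45602) = 1, back-substitute to write 1 as a combination:
1 = 211 − 7·30
1 = −7·1507 + 50·211
1 = 50·4732 − 157·1507
1 = −157·20435 + 678·4732
1 = 678·45602 − 1513·20435
So 20435·(-1513) ≡ 1 (mod 45602), and -1513 ≡ 44089 (mod 45602).

44089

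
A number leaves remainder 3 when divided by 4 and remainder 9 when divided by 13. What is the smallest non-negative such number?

Write x = 3 + 4·k. Then 4·k ≡ 9 − 3 ≡ 6 (mod 13).
Need 4⁻¹ mod 13. Extended Euclid on (13, 4):
13 = 3×4 + 1
4 = 4×1 + 0
Back-substitute:
1 = 13 − 3·4
4⁻¹ ≡ 10 (mod 13), so k ≡ 10·6 ≡ 8 (mod 13).
x = 3 + 4·8 = 35.

35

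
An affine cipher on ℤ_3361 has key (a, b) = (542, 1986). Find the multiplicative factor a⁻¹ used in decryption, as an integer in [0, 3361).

1110

Apply the Euclidean algorithm to 3361 and 542:
3361 = 6·542 + 109
542 = 4·109 + 106
109 = 1·106 + 3
106 = 35·3 + 1
3 = 3·1 + 0
Since gcd(542, 3361) = 1, back-substitute to write 1 as a combination:
1 = 106 − 35·3
1 = −35·109 + 36·106
1 = 36·542 − 179·109
1 = −179·3361 + 1110·542
So 542·1110 ≡ 1 (mod 3361).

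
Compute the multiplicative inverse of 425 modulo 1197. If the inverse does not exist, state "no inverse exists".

752

Apply the Euclidean algorithm to 1197 and 425:
1197 = 2·425 + 347
425 = 1·347 + 78
347 = 4·78 + 35
78 = 2·35 + 8
35 = 4·8 + 3
8 = 2·3 + 2
3 = 1·2 + 1
2 = 2·1 + 0
gcd = 1, so the inverse exists. Back-substitute:
1 = 3 − 2
1 = −8 + 3·3
1 = 3·35 − 13·8
1 = −13·78 + 29·35
1 = 29·347 − 129·78
1 = −129·425 + 158·347
1 = 158·1197 − 445·425
Hence 425⁻¹ ≡ -445 ≡ 752 (mod 1197).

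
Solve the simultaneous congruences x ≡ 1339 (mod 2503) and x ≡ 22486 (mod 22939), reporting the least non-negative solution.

Write x = 1339 + 2503·k. Then 2503·k ≡ 22486 − 1339 ≡ 21147 (mod 22939).
Need 2503⁻¹ mod 22939. Extended Euclid on (22939, 2503):
22939 = 9×2503 + 412
2503 = 6×412 + 31
412 = 13×31 + 9
31 = 3×9 + 4
9 = 2×4 + 1
4 = 4×1 + 0
Back-substitute:
1 = 9 − 2·4
1 = −2·31 + 7·9
1 = 7·412 − 93·31
1 = −93·2503 + 565·412
1 = 565·22939 − 5178·2503
2503⁻¹ ≡ 17761 (mod 22939), so k ≡ 17761·21147 ≡ 11620 (mod 22939).
x = 1339 + 2503·11620 = 29086199.

29086199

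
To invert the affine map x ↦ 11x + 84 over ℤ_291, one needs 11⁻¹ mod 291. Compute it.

Run Euclid on (291, 11):
291 = 26·11 + 5
11 = 2·5 + 1
5 = 5·1 + 0
Since gcd(11, 291) = 1, back-substitute to write 1 as a combination:
1 = 11 − 2·5
1 = −2·291 + 53·11
So 11·53 ≡ 1 (mod 291).

53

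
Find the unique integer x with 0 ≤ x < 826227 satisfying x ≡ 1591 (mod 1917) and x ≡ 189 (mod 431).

Write x = 1591 + 1917·k. Then 1917·k ≡ 189 − 1591 ≡ 322 (mod 431).
Need 1917⁻¹ mod 431. Extended Euclid on (431, 193):
431 = 2·193 + 45
193 = 4·45 + 13
45 = 3·13 + 6
13 = 2·6 + 1
6 = 6·1 + 0
Back-substitute:
1 = 13 − 2·6
1 = −2·45 + 7·13
1 = 7·193 − 30·45
1 = −30·431 + 67·193
1917⁻¹ ≡ 67 (mod 431), so k ≡ 67·322 ≡ 24 (mod 431).
x = 1591 + 1917·24 = 47599.

47599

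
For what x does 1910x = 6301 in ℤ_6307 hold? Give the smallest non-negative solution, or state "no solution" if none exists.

First find gcd(1910, 6307):
6307 = 3*1910 + 577
1910 = 3*577 + 179
577 = 3*179 + 40
179 = 4*40 + 19
40 = 2*19 + 2
19 = 9*2 + 1
2 = 2*1 + 0
gcd = 1, so a unique solution mod 6307 exists.
Back-substitute for the Bézout coefficients:
1 = 19 − 9·2
1 = −9·40 + 19·19
1 = 19·179 − 85·40
1 = −85·577 + 274·179
1 = 274·1910 − 907·577
1 = −907·6307 + 2995·1910
So 1910·(2995) ≡ 1 (mod 6307), giving 1910⁻¹ ≡ 2995.
x ≡ 1910⁻¹·6301 ≡ 2995·6301 ≡ 951 (mod 6307).

951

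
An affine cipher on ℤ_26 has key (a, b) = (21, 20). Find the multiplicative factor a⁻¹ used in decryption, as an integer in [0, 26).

5

Run Euclid on (26, 21):
26 = 1*21 + 5
21 = 4*5 + 1
5 = 5*1 + 0
Since gcd(21, 26) = 1, back-substitute to write 1 as a combination:
1 = 21 − 4·5
1 = −4·26 + 5·21
So 21·5 ≡ 1 (mod 26).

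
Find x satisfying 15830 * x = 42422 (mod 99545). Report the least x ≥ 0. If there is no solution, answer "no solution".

gcd(15830, 99545):
99545 = 6*15830 + 4565
15830 = 3*4565 + 2135
4565 = 2*2135 + 295
2135 = 7*295 + 70
295 = 4*70 + 15
70 = 4*15 + 10
15 = 1*10 + 5
10 = 2*5 + 0
gcd = 5, but 5 ∤ 42422, so the congruence has no solution.

no solution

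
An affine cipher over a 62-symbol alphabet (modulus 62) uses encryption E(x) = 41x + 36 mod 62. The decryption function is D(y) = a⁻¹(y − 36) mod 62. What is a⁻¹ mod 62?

59

Run Euclid on (62, 41):
62 = 1×41 + 21
41 = 1×21 + 20
21 = 1×20 + 1
20 = 20×1 + 0
gcd = 1, so the inverse exists. Back-substitute:
1 = 21 − 20
1 = −41 + 2·21
1 = 2·62 − 3·41
Hence 41⁻¹ ≡ -3 ≡ 59 (mod 62).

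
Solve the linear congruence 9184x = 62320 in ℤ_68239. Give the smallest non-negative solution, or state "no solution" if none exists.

4881

First find gcd(9184, 68239):
68239 = 7×9184 + 3951
9184 = 2×3951 + 1282
3951 = 3×1282 + 105
1282 = 12×105 + 22
105 = 4×22 + 17
22 = 1×17 + 5
17 = 3×5 + 2
5 = 2×2 + 1
2 = 2×1 + 0
gcd = 1, so a unique solution mod 68239 exists.
Back-substitute for the Bézout coefficients:
1 = 5 − 2·2
1 = −2·17 + 7·5
1 = 7·22 − 9·17
1 = −9·105 + 43·22
1 = 43·1282 − 525·105
1 = −525·3951 + 1618·1282
1 = 1618·9184 − 3761·3951
1 = −3761·68239 + 27945·9184
So 9184·(27945) ≡ 1 (mod 68239), giving 9184⁻¹ ≡ 27945.
x ≡ 9184⁻¹·62320 ≡ 27945·62320 ≡ 4881 (mod 68239).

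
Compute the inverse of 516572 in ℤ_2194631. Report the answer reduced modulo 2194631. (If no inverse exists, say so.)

543857

Extended Euclidean algorithm:
2194631 = 4*516572 + 128343
516572 = 4*128343 + 3200
128343 = 40*3200 + 343
3200 = 9*343 + 113
343 = 3*113 + 4
113 = 28*4 + 1
4 = 4*1 + 0
Since gcd(516572, 2194631) = 1, back-substitute to write 1 as a combination:
1 = 113 − 28·4
1 = −28·343 + 85·113
1 = 85·3200 − 793·343
1 = −793·128343 + 31805·3200
1 = 31805·516572 − 128013·128343
1 = −128013·2194631 + 543857·516572
So 516572·543857 ≡ 1 (mod 2194631).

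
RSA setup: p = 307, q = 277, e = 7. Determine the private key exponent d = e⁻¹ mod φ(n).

φ(n) = (p−1)(q−1) = 306·276 = 84456.
Need d with 7·d ≡ 1 (mod 84456). Apply the extended Euclidean algorithm:
84456 = 12065·7 + 1
7 = 7·1 + 0
Back-substitute:
1 = 84456 − 12065·7
So 7·(-12065) ≡ 1 (mod 84456), hence d ≡ -12065 ≡ 72391 (mod 84456).

72391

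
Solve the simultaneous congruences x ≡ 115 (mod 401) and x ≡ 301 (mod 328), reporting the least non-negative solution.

Write x = 115 + 401·k. Then 401·k ≡ 301 − 115 ≡ 186 (mod 328).
Need 401⁻¹ mod 328. Extended Euclid on (328, 73):
328 = 4×73 + 36
73 = 2×36 + 1
36 = 36×1 + 0
Back-substitute:
1 = 73 − 2·36
1 = −2·328 + 9·73
401⁻¹ ≡ 9 (mod 328), so k ≡ 9·186 ≡ 34 (mod 328).
x = 115 + 401·34 = 13749.

13749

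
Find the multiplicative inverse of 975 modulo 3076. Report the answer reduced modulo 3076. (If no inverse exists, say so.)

Extended Euclidean algorithm:
3076 = 3*975 + 151
975 = 6*151 + 69
151 = 2*69 + 13
69 = 5*13 + 4
13 = 3*4 + 1
4 = 4*1 + 0
The gcd is 1. Working backward:
1 = 13 − 3·4
1 = −3·69 + 16·13
1 = 16·151 − 35·69
1 = −35·975 + 226·151
1 = 226·3076 − 713·975
Thus 975·(-713) ≡ 1 (mod 3076); reducing, -713 mod 3076 = 2363.

2363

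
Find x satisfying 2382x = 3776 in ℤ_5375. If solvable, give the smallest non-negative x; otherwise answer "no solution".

3093

First find gcd(2382, 5375):
5375 = 2*2382 + 611
2382 = 3*611 + 549
611 = 1*549 + 62
549 = 8*62 + 53
62 = 1*53 + 9
53 = 5*9 + 8
9 = 1*8 + 1
8 = 8*1 + 0
gcd = 1, so a unique solution mod 5375 exists.
Back-substitute for the Bézout coefficients:
1 = 9 − 8
1 = −53 + 6·9
1 = 6·62 − 7·53
1 = −7·549 + 62·62
1 = 62·611 − 69·549
1 = −69·2382 + 269·611
1 = 269·5375 − 607·2382
So 2382·(-607) ≡ 1 (mod 5375), giving 2382⁻¹ ≡ 4768.
x ≡ 2382⁻¹·3776 ≡ 4768·3776 ≡ 3093 (mod 5375).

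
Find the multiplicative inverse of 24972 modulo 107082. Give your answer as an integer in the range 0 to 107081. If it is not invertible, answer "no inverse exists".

Compute gcd(24972, 107082):
107082 = 4·24972 + 7194
24972 = 3·7194 + 3390
7194 = 2·3390 + 414
3390 = 8·414 + 78
414 = 5·78 + 24
78 = 3·24 + 6
24 = 4·6 + 0
gcd(24972, 107082) = 6 ≠ 1, so 24972 has no multiplicative inverse modulo 107082.

no inverse exists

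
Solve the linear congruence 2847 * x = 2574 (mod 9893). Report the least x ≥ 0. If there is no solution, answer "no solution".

First find gcd(2847, 9893):
9893 = 3·2847 + 1352
2847 = 2·1352 + 143
1352 = 9·143 + 65
143 = 2·65 + 13
65 = 5·13 + 0
gcd = 13 and 13 | 2574, so solutions exist. Divide through by 13: 219x ≡ 198 (mod 761).
Now find 219⁻¹ mod 761:
761 = 3*219 + 104
219 = 2*104 + 11
104 = 9*11 + 5
11 = 2*5 + 1
5 = 5*1 + 0
Back-substitute:
1 = 11 − 2·5
1 = −2·104 + 19·11
1 = 19·219 − 40·104
1 = −40·761 + 139·219
So 219⁻¹ ≡ 139 (mod 761).
Then x ≡ 139·198 ≡ 126 (mod 761); the smallest non-negative solution is x = 126.

126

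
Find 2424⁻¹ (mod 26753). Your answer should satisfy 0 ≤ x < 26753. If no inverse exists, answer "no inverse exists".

5110

Apply the Euclidean algorithm to 26753 and 2424:
26753 = 11*2424 + 89
2424 = 27*89 + 21
89 = 4*21 + 5
21 = 4*5 + 1
5 = 5*1 + 0
gcd = 1, so the inverse exists. Back-substitute:
1 = 21 − 4·5
1 = −4·89 + 17·21
1 = 17·2424 − 463·89
1 = −463·26753 + 5110·2424
So 2424·5110 ≡ 1 (mod 26753).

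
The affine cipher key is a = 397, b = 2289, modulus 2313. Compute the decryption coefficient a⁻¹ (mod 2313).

Extended Euclidean algorithm:
2313 = 5*397 + 328
397 = 1*328 + 69
328 = 4*69 + 52
69 = 1*52 + 17
52 = 3*17 + 1
17 = 17*1 + 0
gcd = 1, so the inverse exists. Back-substitute:
1 = 52 − 3·17
1 = −3·69 + 4·52
1 = 4·328 − 19·69
1 = −19·397 + 23·328
1 = 23·2313 − 134·397
Hence 397⁻¹ ≡ -134 ≡ 2179 (mod 2313).

2179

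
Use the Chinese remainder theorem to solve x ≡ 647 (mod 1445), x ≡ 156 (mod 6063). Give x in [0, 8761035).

4468587

Write x = 647 + 1445·k. Then 1445·k ≡ 156 − 647 ≡ 5572 (mod 6063).
Need 1445⁻¹ mod 6063. Extended Euclid on (6063, 1445):
6063 = 4*1445 + 283
1445 = 5*283 + 30
283 = 9*30 + 13
30 = 2*13 + 4
13 = 3*4 + 1
4 = 4*1 + 0
Back-substitute:
1 = 13 − 3·4
1 = −3·30 + 7·13
1 = 7·283 − 66·30
1 = −66·1445 + 337·283
1 = 337·6063 − 1414·1445
1445⁻¹ ≡ 4649 (mod 6063), so k ≡ 4649·5572 ≡ 3092 (mod 6063).
x = 647 + 1445·3092 = 4468587.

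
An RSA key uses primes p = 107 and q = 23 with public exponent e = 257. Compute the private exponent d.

245

φ(n) = (p−1)(q−1) = 106·22 = 2332.
Need d with 257·d ≡ 1 (mod 2332). Apply the extended Euclidean algorithm:
2332 = 9×257 + 19
257 = 13×19 + 10
19 = 1×10 + 9
10 = 1×9 + 1
9 = 9×1 + 0
Back-substitute:
1 = 10 − 9
1 = −19 + 2·10
1 = 2·257 − 27·19
1 = −27·2332 + 245·257
So 257·245 ≡ 1 (mod 2332), hence d = 245.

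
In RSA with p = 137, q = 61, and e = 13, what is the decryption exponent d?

6277

φ(n) = (p−1)(q−1) = 136·60 = 8160.
Need d with 13·d ≡ 1 (mod 8160). Apply the extended Euclidean algorithm:
8160 = 627·13 + 9
13 = 1·9 + 4
9 = 2·4 + 1
4 = 4·1 + 0
Back-substitute:
1 = 9 − 2·4
1 = −2·13 + 3·9
1 = 3·8160 − 1883·13
So 13·(-1883) ≡ 1 (mod 8160), hence d ≡ -1883 ≡ 6277 (mod 8160).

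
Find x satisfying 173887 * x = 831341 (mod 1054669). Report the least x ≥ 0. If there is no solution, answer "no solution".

First find gcd(173887, 1054669):
1054669 = 6·173887 + 11347
173887 = 15·11347 + 3682
11347 = 3·3682 + 301
3682 = 12·301 + 70
301 = 4·70 + 21
70 = 3·21 + 7
21 = 3·7 + 0
gcd = 7 and 7 | 831341, so solutions exist. Divide through by 7: 24841x ≡ 118763 (mod 150667).
Now find 24841⁻¹ mod 150667:
150667 = 6·24841 + 1621
24841 = 15·1621 + 526
1621 = 3·526 + 43
526 = 12·43 + 10
43 = 4·10 + 3
10 = 3·3 + 1
3 = 3·1 + 0
Back-substitute:
1 = 10 − 3·3
1 = −3·43 + 13·10
1 = 13·526 − 159·43
1 = −159·1621 + 490·526
1 = 490·24841 − 7509·1621
1 = −7509·150667 + 45544·24841
So 24841⁻¹ ≡ 45544 (mod 150667).
Then x ≡ 45544·118763 ≡ 147439 (mod 150667); the smallest non-negative solution is x = 147439.

147439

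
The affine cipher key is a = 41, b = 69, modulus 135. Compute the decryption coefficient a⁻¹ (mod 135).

56

gcd(135, 41) by repeated division:
135 = 3*41 + 12
41 = 3*12 + 5
12 = 2*5 + 2
5 = 2*2 + 1
2 = 2*1 + 0
gcd = 1, so the inverse exists. Back-substitute:
1 = 5 − 2·2
1 = −2·12 + 5·5
1 = 5·41 − 17·12
1 = −17·135 + 56·41
So 41·56 ≡ 1 (mod 135).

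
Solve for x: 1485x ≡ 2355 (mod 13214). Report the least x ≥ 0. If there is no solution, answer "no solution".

First find gcd(1485, 13214):
13214 = 8×1485 + 1334
1485 = 1×1334 + 151
1334 = 8×151 + 126
151 = 1×126 + 25
126 = 5×25 + 1
25 = 25×1 + 0
gcd = 1, so a unique solution mod 13214 exists.
Back-substitute for the Bézout coefficients:
1 = 126 − 5·25
1 = −5·151 + 6·126
1 = 6·1334 − 53·151
1 = −53·1485 + 59·1334
1 = 59·13214 − 525·1485
So 1485·(-525) ≡ 1 (mod 13214), giving 1485⁻¹ ≡ 12689.
x ≡ 1485⁻¹·2355 ≡ 12689·2355 ≡ 5741 (mod 13214).

5741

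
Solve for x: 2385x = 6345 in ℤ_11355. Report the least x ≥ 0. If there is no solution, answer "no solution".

First find gcd(2385, 11355):
11355 = 4×2385 + 1815
2385 = 1×1815 + 570
1815 = 3×570 + 105
570 = 5×105 + 45
105 = 2×45 + 15
45 = 3×15 + 0
gcd = 15 and 15 | 6345, so solutions exist. Divide through by 15: 159x ≡ 423 (mod 757).
Now find 159⁻¹ mod 757:
757 = 4·159 + 121
159 = 1·121 + 38
121 = 3·38 + 7
38 = 5·7 + 3
7 = 2·3 + 1
3 = 3·1 + 0
Back-substitute:
1 = 7 − 2·3
1 = −2·38 + 11·7
1 = 11·121 − 35·38
1 = −35·159 + 46·121
1 = 46·757 − 219·159
So 159·(-219) ≡ 1 (mod 757), i.e. 159⁻¹ ≡ 538.
Then x ≡ 538·423 ≡ 474 (mod 757); the smallest non-negative solution is x = 474.

474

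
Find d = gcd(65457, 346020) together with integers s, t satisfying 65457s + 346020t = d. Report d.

Repeated division:
346020 = 5*65457 + 18735
65457 = 3*18735 + 9252
18735 = 2*9252 + 231
9252 = 40*231 + 12
231 = 19*12 + 3
12 = 4*3 + 0
gcd(65457, 346020) = 3.
Back-substituting:
3 = 231 − 19·12
3 = −19·9252 + 761·231
3 = 761·18735 − 1541·9252
3 = −1541·65457 + 5384·18735
3 = 5384·346020 − 28461·65457
So 3 = (5384)·346020 + (-28461)·65457.

3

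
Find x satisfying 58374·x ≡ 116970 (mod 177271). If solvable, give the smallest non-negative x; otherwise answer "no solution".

1569

First find gcd(58374, 177271):
177271 = 3*58374 + 2149
58374 = 27*2149 + 351
2149 = 6*351 + 43
351 = 8*43 + 7
43 = 6*7 + 1
7 = 7*1 + 0
gcd = 1, so a unique solution mod 177271 exists.
Back-substitute for the Bézout coefficients:
1 = 43 − 6·7
1 = −6·351 + 49·43
1 = 49·2149 − 300·351
1 = −300·58374 + 8149·2149
1 = 8149·177271 − 24747·58374
So 58374·(-24747) ≡ 1 (mod 177271), giving 58374⁻¹ ≡ 152524.
x ≡ 58374⁻¹·116970 ≡ 152524·116970 ≡ 1569 (mod 177271).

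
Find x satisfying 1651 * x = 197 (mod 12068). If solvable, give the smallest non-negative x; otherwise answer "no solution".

139

First find gcd(1651, 12068):
12068 = 7×1651 + 511
1651 = 3×511 + 118
511 = 4×118 + 39
118 = 3×39 + 1
39 = 39×1 + 0
gcd = 1, so a unique solution mod 12068 exists.
Back-substitute for the Bézout coefficients:
1 = 118 − 3·39
1 = −3·511 + 13·118
1 = 13·1651 − 42·511
1 = −42·12068 + 307·1651
So 1651·(307) ≡ 1 (mod 12068), giving 1651⁻¹ ≡ 307.
x ≡ 1651⁻¹·197 ≡ 307·197 ≡ 139 (mod 12068).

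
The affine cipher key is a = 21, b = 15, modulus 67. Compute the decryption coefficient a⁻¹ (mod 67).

16

Run Euclid on (67, 21):
67 = 3·21 + 4
21 = 5·4 + 1
4 = 4·1 + 0
gcd = 1, so the inverse exists. Back-substitute:
1 = 21 − 5·4
1 = −5·67 + 16·21
So 21·16 ≡ 1 (mod 67).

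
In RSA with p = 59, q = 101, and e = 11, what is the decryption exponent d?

3691

φ(n) = (p−1)(q−1) = 58·100 = 5800.
Need d with 11·d ≡ 1 (mod 5800). Apply the extended Euclidean algorithm:
5800 = 527·11 + 3
11 = 3·3 + 2
3 = 1·2 + 1
2 = 2·1 + 0
Back-substitute:
1 = 3 − 2
1 = −11 + 4·3
1 = 4·5800 − 2109·11
So 11·(-2109) ≡ 1 (mod 5800), hence d ≡ -2109 ≡ 3691 (mod 5800).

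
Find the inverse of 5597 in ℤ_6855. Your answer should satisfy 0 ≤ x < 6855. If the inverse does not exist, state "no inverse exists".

1553

Apply the Euclidean algorithm to 6855 and 5597:
6855 = 1×5597 + 1258
5597 = 4×1258 + 565
1258 = 2×565 + 128
565 = 4×128 + 53
128 = 2×53 + 22
53 = 2×22 + 9
22 = 2×9 + 4
9 = 2×4 + 1
4 = 4×1 + 0
Since gcd(5597, 6855) = 1, back-substitute to write 1 as a combination:
1 = 9 − 2·4
1 = −2·22 + 5·9
1 = 5·53 − 12·22
1 = −12·128 + 29·53
1 = 29·565 − 128·128
1 = −128·1258 + 285·565
1 = 285·5597 − 1268·1258
1 = −1268·6855 + 1553·5597
So 5597·1553 ≡ 1 (mod 6855).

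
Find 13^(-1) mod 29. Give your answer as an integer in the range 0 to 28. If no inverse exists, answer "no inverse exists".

Extended Euclidean algorithm:
29 = 2×13 + 3
13 = 4×3 + 1
3 = 3×1 + 0
Since gcd(13, 29) = 1, back-substitute to write 1 as a combination:
1 = 13 − 4·3
1 = −4·29 + 9·13
So 13·9 ≡ 1 (mod 29).

9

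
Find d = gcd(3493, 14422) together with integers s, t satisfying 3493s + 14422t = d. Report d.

1

Apply Euclid's algorithm to 14422 and 3493:
14422 = 4×3493 + 450
3493 = 7×450 + 343
450 = 1×343 + 107
343 = 3×107 + 22
107 = 4×22 + 19
22 = 1×19 + 3
19 = 6×3 + 1
3 = 3×1 + 0
gcd(3493, 14422) = 1.
Working backward:
1 = 19 − 6·3
1 = −6·22 + 7·19
1 = 7·107 − 34·22
1 = −34·343 + 109·107
1 = 109·450 − 143·343
1 = −143·3493 + 1110·450
1 = 1110·14422 − 4583·3493
So 1 = (1110)·14422 + (-4583)·3493.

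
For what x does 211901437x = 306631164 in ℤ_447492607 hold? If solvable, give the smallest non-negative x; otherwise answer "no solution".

138388802

First find gcd(211901437, 447492607):
447492607 = 2·211901437 + 23689733
211901437 = 8·23689733 + 22383573
23689733 = 1·22383573 + 1306160
22383573 = 17·1306160 + 178853
1306160 = 7·178853 + 54189
178853 = 3·54189 + 16286
54189 = 3·16286 + 5331
16286 = 3·5331 + 293
5331 = 18·293 + 57
293 = 5·57 + 8
57 = 7·8 + 1
8 = 8·1 + 0
gcd = 1, so a unique solution mod 447492607 exists.
Back-substitute for the Bézout coefficients:
1 = 57 − 7·8
1 = −7·293 + 36·57
1 = 36·5331 − 655·293
1 = −655·16286 + 2001·5331
1 = 2001·54189 − 6658·16286
1 = −6658·178853 + 21975·54189
1 = 21975·1306160 − 160483·178853
1 = −160483·22383573 + 2750186·1306160
1 = 2750186·23689733 − 2910669·22383573
1 = −2910669·211901437 + 26035538·23689733
1 = 26035538·447492607 − 54981745·211901437
So 211901437·(-54981745) ≡ 1 (mod 447492607), giving 211901437⁻¹ ≡ 392510862.
x ≡ 211901437⁻¹·306631164 ≡ 392510862·306631164 ≡ 138388802 (mod 447492607).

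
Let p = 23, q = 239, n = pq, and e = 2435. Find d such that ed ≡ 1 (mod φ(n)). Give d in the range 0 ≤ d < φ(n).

4535

φ(n) = (p−1)(q−1) = 22·238 = 5236.
Need d with 2435·d ≡ 1 (mod 5236). Apply the extended Euclidean algorithm:
5236 = 2*2435 + 366
2435 = 6*366 + 239
366 = 1*239 + 127
239 = 1*127 + 112
127 = 1*112 + 15
112 = 7*15 + 7
15 = 2*7 + 1
7 = 7*1 + 0
Back-substitute:
1 = 15 − 2·7
1 = −2·112 + 15·15
1 = 15·127 − 17·112
1 = −17·239 + 32·127
1 = 32·366 − 49·239
1 = −49·2435 + 326·366
1 = 326·5236 − 701·2435
So 2435·(-701) ≡ 1 (mod 5236), hence d ≡ -701 ≡ 4535 (mod 5236).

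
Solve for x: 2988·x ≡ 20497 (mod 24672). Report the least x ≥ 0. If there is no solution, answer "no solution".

no solution

gcd(2988, 24672):
24672 = 8×2988 + 768
2988 = 3×768 + 684
768 = 1×684 + 84
684 = 8×84 + 12
84 = 7×12 + 0
gcd = 12, but 12 ∤ 20497, so the congruence has no solution.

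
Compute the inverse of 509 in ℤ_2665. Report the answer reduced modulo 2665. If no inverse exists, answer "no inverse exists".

Apply the Euclidean algorithm to 2665 and 509:
2665 = 5·509 + 120
509 = 4·120 + 29
120 = 4·29 + 4
29 = 7·4 + 1
4 = 4·1 + 0
Since gcd(509, 2665) = 1, back-substitute to write 1 as a combination:
1 = 29 − 7·4
1 = −7·120 + 29·29
1 = 29·509 − 123·120
1 = −123·2665 + 644·509
So 509·644 ≡ 1 (mod 2665).

644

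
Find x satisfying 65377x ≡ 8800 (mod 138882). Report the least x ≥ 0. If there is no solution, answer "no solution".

16948

First find gcd(65377, 138882):
138882 = 2*65377 + 8128
65377 = 8*8128 + 353
8128 = 23*353 + 9
353 = 39*9 + 2
9 = 4*2 + 1
2 = 2*1 + 0
gcd = 1, so a unique solution mod 138882 exists.
Back-substitute for the Bézout coefficients:
1 = 9 − 4·2
1 = −4·353 + 157·9
1 = 157·8128 − 3615·353
1 = −3615·65377 + 29077·8128
1 = 29077·138882 − 61769·65377
So 65377·(-61769) ≡ 1 (mod 138882), giving 65377⁻¹ ≡ 77113.
x ≡ 65377⁻¹·8800 ≡ 77113·8800 ≡ 16948 (mod 138882).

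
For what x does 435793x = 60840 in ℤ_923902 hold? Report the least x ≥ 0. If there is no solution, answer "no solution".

First find gcd(435793, 923902):
923902 = 2*435793 + 52316
435793 = 8*52316 + 17265
52316 = 3*17265 + 521
17265 = 33*521 + 72
521 = 7*72 + 17
72 = 4*17 + 4
17 = 4*4 + 1
4 = 4*1 + 0
gcd = 1, so a unique solution mod 923902 exists.
Back-substitute for the Bézout coefficients:
1 = 17 − 4·4
1 = −4·72 + 17·17
1 = 17·521 − 123·72
1 = −123·17265 + 4076·521
1 = 4076·52316 − 12351·17265
1 = −12351·435793 + 102884·52316
1 = 102884·923902 − 218119·435793
So 435793·(-218119) ≡ 1 (mod 923902), giving 435793⁻¹ ≡ 705783.
x ≡ 435793⁻¹·60840 ≡ 705783·60840 ≡ 568368 (mod 923902).

568368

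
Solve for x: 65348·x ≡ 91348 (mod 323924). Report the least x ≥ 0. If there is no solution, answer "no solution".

First find gcd(65348, 323924):
323924 = 4×65348 + 62532
65348 = 1×62532 + 2816
62532 = 22×2816 + 580
2816 = 4×580 + 496
580 = 1×496 + 84
496 = 5×84 + 76
84 = 1×76 + 8
76 = 9×8 + 4
8 = 2×4 + 0
gcd = 4 and 4 | 91348, so solutions exist. Divide through by 4: 16337x ≡ 22837 (mod 80981).
Now find 16337⁻¹ mod 80981:
80981 = 4·16337 + 15633
16337 = 1·15633 + 704
15633 = 22·704 + 145
704 = 4·145 + 124
145 = 1·124 + 21
124 = 5·21 + 19
21 = 1·19 + 2
19 = 9·2 + 1
2 = 2·1 + 0
Back-substitute:
1 = 19 − 9·2
1 = −9·21 + 10·19
1 = 10·124 − 59·21
1 = −59·145 + 69·124
1 = 69·704 − 335·145
1 = −335·15633 + 7439·704
1 = 7439·16337 − 7774·15633
1 = −7774·80981 + 38535·16337
So 16337⁻¹ ≡ 38535 (mod 80981).
Then x ≡ 38535·22837 ≡ 3268 (mod 80981); the smallest non-negative solution is x = 3268.

3268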